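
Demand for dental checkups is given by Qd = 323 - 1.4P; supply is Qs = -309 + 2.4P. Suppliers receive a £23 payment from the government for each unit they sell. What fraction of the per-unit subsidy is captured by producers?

Producer share = 7/19

Pre-subsidy: 323 - 1.4P = -309 + 2.4P gives P* = 3160/19, Q* = 1713/19.
With the subsidy, sellers receive Ps = Pb + 23 for each unit, where Pb is the price buyers pay.
Supply in terms of Pb becomes Qs = -309 + 2.4(Pb + 23) = -253.8 + 2.4Pb. Setting this equal to demand: 323 - 1.4Pb = -253.8 + 2.4Pb, so Pb = 2884/19.
Sellers receive Ps = 2884/19 + 23 = 3321/19; Q' = 323 − 1.4·(2884/19) = 10497/95.
Buyers' price falls by P* − Pb = 3160/19 − 2884/19 = 276/19; sellers' price rises by Ps − P* = 3321/19 − 3160/19 = 161/19.
So producers capture (161/19)/23 = 7/19 of each unit of subsidy.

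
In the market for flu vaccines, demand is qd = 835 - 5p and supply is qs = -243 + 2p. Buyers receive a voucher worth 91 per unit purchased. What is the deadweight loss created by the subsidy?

Pre-subsidy: 835 - 5p = -243 + 2p gives p* = 154, q* = 65.
With the rebate, buyers effectively pay pb = ps − 91, where ps is the price sellers receive.
Demand in terms of ps becomes qd = 835 − 5(ps − 91) = 1290 - 5ps. Setting this equal to supply: 1290 - 5ps = -243 + 2ps, so ps = 219.
Buyers pay pb = 219 − 91 = 128; q' = -243 + 2·219 = 195.
The subsidy expands output by 195 − 65 = 130 past the efficient level; on those units the gap between marginal cost and willingness to pay runs from 0 up to 91.
DWL = ½ × 91 × 130 = 5915.

Deadweight loss = 5915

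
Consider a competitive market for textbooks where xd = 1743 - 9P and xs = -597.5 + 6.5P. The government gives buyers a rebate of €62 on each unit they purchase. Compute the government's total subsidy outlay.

Government cost = €38316

Pre-subsidy: 1743 - 9P = -597.5 + 6.5P gives P* = 151, x* = 384.
With the rebate, buyers effectively pay Pb = Ps − 62, where Ps is the price sellers receive.
Demand in terms of Ps becomes xd = 1743 − 9(Ps − 62) = 2301 - 9Ps. Setting this equal to supply: 2301 - 9Ps = -597.5 + 6.5Ps, so Ps = 187.
Buyers pay Pb = 187 − 62 = 125; x' = -597.5 + 6.5·187 = 618.
Government outlay = subsidy × quantity = 62 × 618 = 38316.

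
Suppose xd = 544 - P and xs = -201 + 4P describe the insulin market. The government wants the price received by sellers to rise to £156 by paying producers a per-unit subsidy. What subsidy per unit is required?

Required subsidy s = £35 per unit

At a seller price of 156, quantity supplied is -201 + 4·156 = 423.
Buyers absorb 423 only when they pay Pb with 544 − 1·Pb = 423, i.e. Pb = 121.
s = Ps − Pb = 156 − 121 = 35.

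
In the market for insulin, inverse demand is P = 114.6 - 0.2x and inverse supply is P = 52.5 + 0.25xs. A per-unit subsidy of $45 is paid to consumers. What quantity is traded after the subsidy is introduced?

x' = 238

Pre-subsidy: 114.6 - 0.2x = 52.5 + 0.25x gives x* = 138 and P* = 87.
With the rebate, buyers effectively pay Pb = Ps − 45, where Ps is the price sellers receive.
On the curves, Pb = 114.6 - 0.2x and Ps = 52.5 + 0.25x; the wedge Ps − Pb = 45 gives 52.5 + 0.25x − (114.6 - 0.2x) = 45, so x' = 238.
Then Pb = 114.6 − 0.2·238 = 67 and Ps = 52.5 + 0.25·238 = 112.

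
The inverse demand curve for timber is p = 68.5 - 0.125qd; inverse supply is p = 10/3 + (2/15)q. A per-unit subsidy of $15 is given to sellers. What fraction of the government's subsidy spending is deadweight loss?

DWL / government spending = 45/481

Pre-subsidy: 68.5 - 0.125q = 10/3 + (2/15)q gives q* = 7820/31 and p* = 1146/31.
With the subsidy, sellers receive ps = pb + 15 for each unit, where pb is the price buyers pay.
On the curves, pb = 68.5 - 0.125q and ps = 10/3 + (2/15)q; the wedge ps − pb = 15 gives 10/3 + (2/15)q − (68.5 - 0.125q) = 15, so q' = 9620/31.
Then pb = 68.5 − 0.125·(9620/31) = 921/31 and ps = 10/3 + (2/15)·(9620/31) = 1386/31.
ΔCS = ½(7820/31 + 9620/31)(1146/31 − 921/31) = 1962000/961; ΔPS = ½(7820/31 + 9620/31)(1386/31 − 1146/31) = 2092800/961.
Government spending = 15 × 9620/31 = 144300/31.
DWL = ½ × 15 × (9620/31 − 7820/31) = 13500/31; fraction = (13500/31) / (144300/31) = 45/481.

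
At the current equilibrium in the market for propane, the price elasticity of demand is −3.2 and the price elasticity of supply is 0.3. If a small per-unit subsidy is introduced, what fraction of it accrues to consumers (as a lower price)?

For a small subsidy around the equilibrium, the benefit split depends on the relative slopes, which at a point are proportional to the elasticities.
Buyer share = εs/(εs + |εd|) = 0.3/(0.3 + 3.2) = 3/35; seller share = |εd|/(εs + |εd|) = 32/35.

Consumer share = 3/35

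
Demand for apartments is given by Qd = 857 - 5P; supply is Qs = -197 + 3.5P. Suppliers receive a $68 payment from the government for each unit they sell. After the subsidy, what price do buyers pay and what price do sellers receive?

Pre-subsidy: 857 - 5P = -197 + 3.5P gives P* = 124, Q* = 237.
With the subsidy, sellers receive Ps = Pb + 68 for each unit, where Pb is the price buyers pay.
Supply in terms of Pb becomes Qs = -197 + 3.5(Pb + 68) = 41 + 3.5Pb. Setting this equal to demand: 857 - 5Pb = 41 + 3.5Pb, so Pb = 96.
Sellers receive Ps = 96 + 68 = 164; Q' = 857 − 5·96 = 377.

Buyers pay $96; sellers receive $164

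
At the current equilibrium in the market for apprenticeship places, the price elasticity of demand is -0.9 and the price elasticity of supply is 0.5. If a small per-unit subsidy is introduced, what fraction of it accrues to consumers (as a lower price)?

Consumer share = 5/14

For a small subsidy around the equilibrium, the benefit split depends on the relative slopes, which at a point are proportional to the elasticities.
Buyer share = εs/(εs + |εd|) = 0.5/(0.5 + 0.9) = 5/14; seller share = |εd|/(εs + |εd|) = 9/14.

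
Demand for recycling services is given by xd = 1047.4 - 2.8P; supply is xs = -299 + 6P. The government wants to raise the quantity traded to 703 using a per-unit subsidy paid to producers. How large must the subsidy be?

Required subsidy s = 44 per unit

At x = 703, invert demand for the buyer price: Pb = (1047.4 − 703)/2.8 = 123; invert supply for the seller price: Ps = (703 − (-299))/6 = 167.
The subsidy must fill the gap: s = Ps − Pb = 167 − 123 = 44.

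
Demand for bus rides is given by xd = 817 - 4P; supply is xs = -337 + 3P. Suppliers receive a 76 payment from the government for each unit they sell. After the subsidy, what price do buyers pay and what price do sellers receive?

Pre-subsidy: 817 - 4P = -337 + 3P gives P* = 1154/7, x* = 1103/7.
With the subsidy, sellers receive Ps = Pb + 76 for each unit, where Pb is the price buyers pay.
Supply in terms of Pb becomes xs = -337 + 3(Pb + 76) = -109 + 3Pb. Setting this equal to demand: 817 - 4Pb = -109 + 3Pb, so Pb = 926/7.
Sellers receive Ps = 926/7 + 76 = 1458/7; x' = 817 − 4·(926/7) = 2015/7.

Buyers pay 926/7; sellers receive 1458/7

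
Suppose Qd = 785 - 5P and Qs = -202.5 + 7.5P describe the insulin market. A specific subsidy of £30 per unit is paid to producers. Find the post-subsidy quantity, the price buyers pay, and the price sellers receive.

Pre-subsidy: 785 - 5P = -202.5 + 7.5P gives P* = 79, Q* = 390.
With the subsidy, sellers receive Ps = Pb + 30 for each unit, where Pb is the price buyers pay.
Supply in terms of Pb becomes Qs = -202.5 + 7.5(Pb + 30) = 22.5 + 7.5Pb. Setting this equal to demand: 785 - 5Pb = 22.5 + 7.5Pb, so Pb = 61.
Sellers receive Ps = 61 + 30 = 91; Q' = 785 − 5·61 = 480.

Q' = 480; buyers pay £61; sellers receive £91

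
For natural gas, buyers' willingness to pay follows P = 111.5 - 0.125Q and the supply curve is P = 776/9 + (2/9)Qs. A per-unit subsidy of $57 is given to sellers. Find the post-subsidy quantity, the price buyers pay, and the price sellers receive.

Q' = 236.96; buyers pay $81.88; sellers receive $138.88

Pre-subsidy: 111.5 - 0.125Q = 776/9 + (2/9)Q gives Q* = 72.8 and P* = 102.4.
With the subsidy, sellers receive Ps = Pb + 57 for each unit, where Pb is the price buyers pay.
On the curves, Pb = 111.5 - 0.125Q and Ps = 776/9 + (2/9)Q; the wedge Ps − Pb = 57 gives 776/9 + (2/9)Q − (111.5 - 0.125Q) = 57, so Q' = 236.96.
Then Pb = 111.5 − 0.125·236.96 = 81.88 and Ps = 776/9 + (2/9)·236.96 = 138.88.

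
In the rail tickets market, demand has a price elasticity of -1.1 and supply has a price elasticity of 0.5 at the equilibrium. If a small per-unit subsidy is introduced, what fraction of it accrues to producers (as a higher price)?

Producer share = 0.6875

For a small subsidy around the equilibrium, the benefit split depends on the relative slopes, which at a point are proportional to the elasticities.
Buyer share = εs/(εs + |εd|) = 0.5/(0.5 + 1.1) = 0.3125; seller share = |εd|/(εs + |εd|) = 0.6875.
So producers capture 0.6875 of the subsidy.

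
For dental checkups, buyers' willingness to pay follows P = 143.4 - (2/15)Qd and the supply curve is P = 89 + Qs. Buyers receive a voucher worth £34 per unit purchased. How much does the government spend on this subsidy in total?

Pre-subsidy: 143.4 - (2/15)Q = 89 + Q gives Q* = 48 and P* = 137.
With the rebate, buyers effectively pay Pb = Ps − 34, where Ps is the price sellers receive.
On the curves, Pb = 143.4 - (2/15)Q and Ps = 89 + Q; the wedge Ps − Pb = 34 gives 89 + Q − (143.4 - (2/15)Q) = 34, so Q' = 78.
Then Pb = 143.4 − (2/15)·78 = 133 and Ps = 89 + 1·78 = 167.
Government outlay = subsidy × quantity = 34 × 78 = 2652.

Government cost = £2652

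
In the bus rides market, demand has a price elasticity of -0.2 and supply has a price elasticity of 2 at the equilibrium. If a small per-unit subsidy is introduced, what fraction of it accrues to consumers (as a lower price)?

Consumer share = 10/11

For a small subsidy around the equilibrium, the benefit split depends on the relative slopes, which at a point are proportional to the elasticities.
Buyer share = εs/(εs + |εd|) = 2/(2 + 0.2) = 10/11; seller share = |εd|/(εs + |εd|) = 1/11.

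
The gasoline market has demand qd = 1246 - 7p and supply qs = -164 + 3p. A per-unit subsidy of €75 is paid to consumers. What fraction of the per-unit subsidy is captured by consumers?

Pre-subsidy: 1246 - 7p = -164 + 3p gives p* = 141, q* = 259.
With the rebate, buyers effectively pay pb = ps − 75, where ps is the price sellers receive.
Demand in terms of ps becomes qd = 1246 − 7(ps − 75) = 1771 - 7ps. Setting this equal to supply: 1771 - 7ps = -164 + 3ps, so ps = 193.5.
Buyers pay pb = 193.5 − 75 = 118.5; q' = -164 + 3·193.5 = 416.5.
Buyers' price falls by p* − pb = 141 − 118.5 = 22.5; sellers' price rises by ps − p* = 193.5 − 141 = 52.5.
So consumers capture 22.5/75 = 0.3 of each unit of subsidy.

Consumer share = 0.3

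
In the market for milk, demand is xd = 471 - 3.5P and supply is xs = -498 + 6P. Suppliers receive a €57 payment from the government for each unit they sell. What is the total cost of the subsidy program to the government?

Government cost = €13680

Pre-subsidy: 471 - 3.5P = -498 + 6P gives P* = 102, x* = 114.
With the subsidy, sellers receive Ps = Pb + 57 for each unit, where Pb is the price buyers pay.
Supply in terms of Pb becomes xs = -498 + 6(Pb + 57) = -156 + 6Pb. Setting this equal to demand: 471 - 3.5Pb = -156 + 6Pb, so Pb = 66.
Sellers receive Ps = 66 + 57 = 123; x' = 471 − 3.5·66 = 240.
Government outlay = subsidy × quantity = 57 × 240 = 13680.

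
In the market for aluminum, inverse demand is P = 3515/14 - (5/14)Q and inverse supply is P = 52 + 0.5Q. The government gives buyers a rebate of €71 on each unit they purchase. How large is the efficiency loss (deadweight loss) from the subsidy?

Deadweight loss = 35287/12

Pre-subsidy: 3515/14 - (5/14)Q = 52 + 0.5Q gives Q* = 232.25 and P* = 168.125.
With the rebate, buyers effectively pay Pb = Ps − 71, where Ps is the price sellers receive.
On the curves, Pb = 3515/14 - (5/14)Q and Ps = 52 + 0.5Q; the wedge Ps − Pb = 71 gives 52 + 0.5Q − (3515/14 - (5/14)Q) = 71, so Q' = 3781/12.
Then Pb = 3515/14 − (5/14)·(3781/12) = 3325/24 and Ps = 52 + 0.5·(3781/12) = 5029/24.
The subsidy expands output by 3781/12 − 232.25 = 497/6 past the efficient level; on those units the gap between marginal cost and willingness to pay runs from 0 up to 71.
DWL = ½ × 71 × 497/6 = 35287/12.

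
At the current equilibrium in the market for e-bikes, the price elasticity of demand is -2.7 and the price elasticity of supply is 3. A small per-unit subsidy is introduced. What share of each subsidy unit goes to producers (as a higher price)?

Producer share = 9/19

For a small subsidy around the equilibrium, the benefit split depends on the relative slopes, which at a point are proportional to the elasticities.
Buyer share = εs/(εs + |εd|) = 3/(3 + 2.7) = 10/19; seller share = |εd|/(εs + |εd|) = 9/19.
So producers capture 9/19 of the subsidy.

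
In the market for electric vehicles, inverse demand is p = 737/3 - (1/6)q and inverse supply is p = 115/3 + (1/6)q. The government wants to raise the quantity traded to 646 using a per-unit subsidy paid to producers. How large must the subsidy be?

Required subsidy s = 8 per unit

At q = 646, from the demand curve buyers pay pb = 737/3 − (1/6)·646 = 138; from the supply curve sellers need ps = 115/3 + (1/6)·646 = 146.
The subsidy must fill the gap: s = ps − pb = 146 − 138 = 8.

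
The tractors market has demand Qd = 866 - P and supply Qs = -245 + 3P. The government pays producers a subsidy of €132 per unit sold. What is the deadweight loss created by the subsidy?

Pre-subsidy: 866 - P = -245 + 3P gives P* = 277.75, Q* = 588.25.
With the subsidy, sellers receive Ps = Pb + 132 for each unit, where Pb is the price buyers pay.
Supply in terms of Pb becomes Qs = -245 + 3(Pb + 132) = 151 + 3Pb. Setting this equal to demand: 866 - Pb = 151 + 3Pb, so Pb = 178.75.
Sellers receive Ps = 178.75 + 132 = 310.75; Q' = 866 − 1·178.75 = 687.25.
The subsidy expands output by 687.25 − 588.25 = 99 past the efficient level; on those units the gap between marginal cost and willingness to pay runs from 0 up to 132.
DWL = ½ × 132 × 99 = 6534.

Deadweight loss = €6534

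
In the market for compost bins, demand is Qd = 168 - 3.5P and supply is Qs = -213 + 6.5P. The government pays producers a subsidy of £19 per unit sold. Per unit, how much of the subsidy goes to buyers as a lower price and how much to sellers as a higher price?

Pre-subsidy: 168 - 3.5P = -213 + 6.5P gives P* = 38.1, Q* = 34.65.
With the subsidy, sellers receive Ps = Pb + 19 for each unit, where Pb is the price buyers pay.
Supply in terms of Pb becomes Qs = -213 + 6.5(Pb + 19) = -89.5 + 6.5Pb. Setting this equal to demand: 168 - 3.5Pb = -89.5 + 6.5Pb, so Pb = 25.75.
Sellers receive Ps = 25.75 + 19 = 44.75; Q' = 168 − 3.5·25.75 = 77.875.
Buyers' price falls by P* − Pb = 38.1 − 25.75 = 12.35; sellers' price rises by Ps − P* = 44.75 − 38.1 = 6.65.

Buyers gain £12.35 per unit; sellers gain £6.65 per unit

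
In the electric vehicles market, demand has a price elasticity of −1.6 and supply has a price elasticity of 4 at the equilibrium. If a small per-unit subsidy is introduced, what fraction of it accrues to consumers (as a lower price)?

Consumer share = 5/7

For a small subsidy around the equilibrium, the benefit split depends on the relative slopes, which at a point are proportional to the elasticities.
Buyer share = εs/(εs + |εd|) = 4/(4 + 1.6) = 5/7; seller share = |εd|/(εs + |εd|) = 2/7.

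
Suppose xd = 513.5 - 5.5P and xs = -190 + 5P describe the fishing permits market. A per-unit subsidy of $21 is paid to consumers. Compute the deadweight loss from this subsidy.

Deadweight loss = $577.5

Pre-subsidy: 513.5 - 5.5P = -190 + 5P gives P* = 67, x* = 145.
With the rebate, buyers effectively pay Pb = Ps − 21, where Ps is the price sellers receive.
Demand in terms of Ps becomes xd = 513.5 − 5.5(Ps − 21) = 629 - 5.5Ps. Setting this equal to supply: 629 - 5.5Ps = -190 + 5Ps, so Ps = 78.
Buyers pay Pb = 78 − 21 = 57; x' = -190 + 5·78 = 200.
The subsidy expands output by 200 − 145 = 55 past the efficient level; on those units the gap between marginal cost and willingness to pay runs from 0 up to 21.
DWL = ½ × 21 × 55 = 577.5.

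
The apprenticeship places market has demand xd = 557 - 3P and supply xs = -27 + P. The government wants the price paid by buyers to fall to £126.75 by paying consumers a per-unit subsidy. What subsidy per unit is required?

At a buyer price of 126.75, quantity demanded is 557 − 3·126.75 = 176.75.
Sellers supply 176.75 only when they receive Ps with -27 + 1·Ps = 176.75, i.e. Ps = 203.75.
s = Ps − Pb = 203.75 − 126.75 = 77.

Required subsidy s = £77 per unit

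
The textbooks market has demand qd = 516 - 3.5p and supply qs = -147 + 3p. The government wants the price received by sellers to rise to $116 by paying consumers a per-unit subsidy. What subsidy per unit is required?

At a seller price of 116, quantity supplied is -147 + 3·116 = 201.
Buyers absorb 201 only when they pay pb with 516 − 3.5·pb = 201, i.e. pb = 90.
s = ps − pb = 116 − 90 = 26.

Required subsidy s = $26 per unit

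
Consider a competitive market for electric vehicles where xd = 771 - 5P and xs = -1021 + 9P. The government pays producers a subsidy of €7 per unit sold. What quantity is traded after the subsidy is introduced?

x' = 153.5

Pre-subsidy: 771 - 5P = -1021 + 9P gives P* = 128, x* = 131.
With the subsidy, sellers receive Ps = Pb + 7 for each unit, where Pb is the price buyers pay.
Supply in terms of Pb becomes xs = -1021 + 9(Pb + 7) = -958 + 9Pb. Setting this equal to demand: 771 - 5Pb = -958 + 9Pb, so Pb = 123.5.
Sellers receive Ps = 123.5 + 7 = 130.5; x' = 771 − 5·123.5 = 153.5.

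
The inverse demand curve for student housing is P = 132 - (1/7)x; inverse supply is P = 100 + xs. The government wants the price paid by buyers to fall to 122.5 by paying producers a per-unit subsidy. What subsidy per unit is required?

Required subsidy s = 44 per unit

At a buyer price of 122.5, quantity demanded is 924 − 7·122.5 = 66.5.
Sellers supply 66.5 only when they receive Ps = 100 + 1·66.5 = 166.5.
s = Ps − Pb = 166.5 − 122.5 = 44.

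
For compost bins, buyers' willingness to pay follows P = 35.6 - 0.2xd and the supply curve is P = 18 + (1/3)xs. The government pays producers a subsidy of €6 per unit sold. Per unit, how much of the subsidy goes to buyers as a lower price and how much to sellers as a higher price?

Buyers gain €2.25 per unit; sellers gain €3.75 per unit

Pre-subsidy: 35.6 - 0.2x = 18 + (1/3)x gives x* = 33 and P* = 29.
With the subsidy, sellers receive Ps = Pb + 6 for each unit, where Pb is the price buyers pay.
On the curves, Pb = 35.6 - 0.2x and Ps = 18 + (1/3)x; the wedge Ps − Pb = 6 gives 18 + (1/3)x − (35.6 - 0.2x) = 6, so x' = 44.25.
Then Pb = 35.6 − 0.2·44.25 = 26.75 and Ps = 18 + (1/3)·44.25 = 32.75.
Buyers' price falls by P* − Pb = 29 − 26.75 = 2.25; sellers' price rises by Ps − P* = 32.75 − 29 = 3.75.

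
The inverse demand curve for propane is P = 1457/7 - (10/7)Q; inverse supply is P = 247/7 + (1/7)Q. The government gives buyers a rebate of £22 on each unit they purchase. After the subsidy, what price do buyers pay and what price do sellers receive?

Buyers pay £31; sellers receive £53

Pre-subsidy: 1457/7 - (10/7)Q = 247/7 + (1/7)Q gives Q* = 110 and P* = 51.
With the rebate, buyers effectively pay Pb = Ps − 22, where Ps is the price sellers receive.
On the curves, Pb = 1457/7 - (10/7)Q and Ps = 247/7 + (1/7)Q; the wedge Ps − Pb = 22 gives 247/7 + (1/7)Q − (1457/7 - (10/7)Q) = 22, so Q' = 124.
Then Pb = 1457/7 − (10/7)·124 = 31 and Ps = 247/7 + (1/7)·124 = 53.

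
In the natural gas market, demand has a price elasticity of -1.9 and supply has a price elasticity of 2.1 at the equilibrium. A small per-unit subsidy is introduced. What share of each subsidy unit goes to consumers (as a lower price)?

Consumer share = 0.525

For a small subsidy around the equilibrium, the benefit split depends on the relative slopes, which at a point are proportional to the elasticities.
Buyer share = εs/(εs + |εd|) = 2.1/(2.1 + 1.9) = 0.525; seller share = |εd|/(εs + |εd|) = 0.475.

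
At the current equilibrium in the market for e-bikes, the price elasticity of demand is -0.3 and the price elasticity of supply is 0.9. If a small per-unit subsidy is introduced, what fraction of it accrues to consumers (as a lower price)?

Consumer share = 0.75

For a small subsidy around the equilibrium, the benefit split depends on the relative slopes, which at a point are proportional to the elasticities.
Buyer share = εs/(εs + |εd|) = 0.9/(0.9 + 0.3) = 0.75; seller share = |εd|/(εs + |εd|) = 0.25.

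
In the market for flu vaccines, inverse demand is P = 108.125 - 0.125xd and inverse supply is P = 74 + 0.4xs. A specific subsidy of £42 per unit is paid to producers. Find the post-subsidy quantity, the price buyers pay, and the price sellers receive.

x' = 145; buyers pay £90; sellers receive £132

Pre-subsidy: 108.125 - 0.125x = 74 + 0.4x gives x* = 65 and P* = 100.
With the subsidy, sellers receive Ps = Pb + 42 for each unit, where Pb is the price buyers pay.
On the curves, Pb = 108.125 - 0.125x and Ps = 74 + 0.4x; the wedge Ps − Pb = 42 gives 74 + 0.4x − (108.125 - 0.125x) = 42, so x' = 145.
Then Pb = 108.125 − 0.125·145 = 90 and Ps = 74 + 0.4·145 = 132.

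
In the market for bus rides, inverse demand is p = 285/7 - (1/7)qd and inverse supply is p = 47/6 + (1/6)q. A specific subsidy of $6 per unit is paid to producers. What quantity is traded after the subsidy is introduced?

Pre-subsidy: 285/7 - (1/7)q = 47/6 + (1/6)q gives q* = 1381/13 and p* = 332/13.
With the subsidy, sellers receive ps = pb + 6 for each unit, where pb is the price buyers pay.
On the curves, pb = 285/7 - (1/7)q and ps = 47/6 + (1/6)q; the wedge ps − pb = 6 gives 47/6 + (1/6)q − (285/7 - (1/7)q) = 6, so q' = 1633/13.
Then pb = 285/7 − (1/7)·(1633/13) = 296/13 and ps = 47/6 + (1/6)·(1633/13) = 374/13.

q' = 1633/13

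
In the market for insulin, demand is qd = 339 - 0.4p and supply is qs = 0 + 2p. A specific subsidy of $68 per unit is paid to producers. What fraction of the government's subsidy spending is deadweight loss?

Pre-subsidy: 339 - 0.4p = 0 + 2p gives p* = 141.25, q* = 282.5.
With the subsidy, sellers receive ps = pb + 68 for each unit, where pb is the price buyers pay.
Supply in terms of pb becomes qs = 0 + 2(pb + 68) = 136 + 2pb. Setting this equal to demand: 339 - 0.4pb = 136 + 2pb, so pb = 1015/12.
Sellers receive ps = 1015/12 + 68 = 1831/12; q' = 339 − 0.4·(1015/12) = 1831/6.
ΔCS = ½(282.5 + 1831/6)(141.25 − 1015/12) = 149855/9; ΔPS = ½(282.5 + 1831/6)(1831/12 − 141.25) = 29971/9.
Government spending = 68 × 1831/6 = 62254/3.
DWL = ½ × 68 × (1831/6 − 282.5) = 2312/3; fraction = (2312/3) / (62254/3) = 68/1831.

DWL / government spending = 68/1831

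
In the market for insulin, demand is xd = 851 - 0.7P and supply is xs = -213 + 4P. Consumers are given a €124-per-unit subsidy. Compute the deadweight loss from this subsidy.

Deadweight loss = 215264/47

Pre-subsidy: 851 - 0.7P = -213 + 4P gives P* = 10640/47, x* = 32549/47.
With the rebate, buyers effectively pay Pb = Ps − 124, where Ps is the price sellers receive.
Demand in terms of Ps becomes xd = 851 − 0.7(Ps − 124) = 937.8 - 0.7Ps. Setting this equal to supply: 937.8 - 0.7Ps = -213 + 4Ps, so Ps = 11508/47.
Buyers pay Pb = 11508/47 − 124 = 5680/47; x' = -213 + 4·(11508/47) = 36021/47.
The subsidy expands output by 36021/47 − 32549/47 = 3472/47 past the efficient level; on those units the gap between marginal cost and willingness to pay runs from 0 up to 124.
DWL = ½ × 124 × 3472/47 = 215264/47.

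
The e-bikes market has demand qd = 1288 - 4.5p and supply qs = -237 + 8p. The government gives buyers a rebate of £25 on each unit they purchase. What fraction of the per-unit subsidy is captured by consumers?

Pre-subsidy: 1288 - 4.5p = -237 + 8p gives p* = 122, q* = 739.
With the rebate, buyers effectively pay pb = ps − 25, where ps is the price sellers receive.
Demand in terms of ps becomes qd = 1288 − 4.5(ps − 25) = 1400.5 - 4.5ps. Setting this equal to supply: 1400.5 - 4.5ps = -237 + 8ps, so ps = 131.
Buyers pay pb = 131 − 25 = 106; q' = -237 + 8·131 = 811.
Buyers' price falls by p* − pb = 122 − 106 = 16; sellers' price rises by ps − p* = 131 − 122 = 9.
So consumers capture 16/25 = 0.64 of each unit of subsidy.

Consumer share = 0.64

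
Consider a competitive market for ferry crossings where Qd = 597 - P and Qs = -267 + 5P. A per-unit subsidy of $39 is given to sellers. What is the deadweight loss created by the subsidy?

Deadweight loss = $633.75

Pre-subsidy: 597 - P = -267 + 5P gives P* = 144, Q* = 453.
With the subsidy, sellers receive Ps = Pb + 39 for each unit, where Pb is the price buyers pay.
Supply in terms of Pb becomes Qs = -267 + 5(Pb + 39) = -72 + 5Pb. Setting this equal to demand: 597 - Pb = -72 + 5Pb, so Pb = 111.5.
Sellers receive Ps = 111.5 + 39 = 150.5; Q' = 597 − 1·111.5 = 485.5.
The subsidy expands output by 485.5 − 453 = 32.5 past the efficient level; on those units the gap between marginal cost and willingness to pay runs from 0 up to 39.
DWL = ½ × 39 × 32.5 = 633.75.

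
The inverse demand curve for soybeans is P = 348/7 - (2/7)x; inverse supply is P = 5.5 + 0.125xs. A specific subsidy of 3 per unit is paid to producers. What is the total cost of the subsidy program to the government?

Pre-subsidy: 348/7 - (2/7)x = 5.5 + 0.125x gives x* = 2476/23 and P* = 436/23.
With the subsidy, sellers receive Ps = Pb + 3 for each unit, where Pb is the price buyers pay.
On the curves, Pb = 348/7 - (2/7)x and Ps = 5.5 + 0.125x; the wedge Ps − Pb = 3 gives 5.5 + 0.125x − (348/7 - (2/7)x) = 3, so x' = 2644/23.
Then Pb = 348/7 − (2/7)·(2644/23) = 388/23 and Ps = 5.5 + 0.125·(2644/23) = 457/23.
Government outlay = subsidy × quantity = 3 × 2644/23 = 7932/23.

Government cost = 7932/23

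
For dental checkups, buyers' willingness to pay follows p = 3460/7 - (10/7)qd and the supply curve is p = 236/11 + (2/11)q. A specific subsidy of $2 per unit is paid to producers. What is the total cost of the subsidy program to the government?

Government cost = 18281/31

Pre-subsidy: 3460/7 - (10/7)q = 236/11 + (2/11)q gives q* = 9102/31 and p* = 2320/31.
With the subsidy, sellers receive ps = pb + 2 for each unit, where pb is the price buyers pay.
On the curves, pb = 3460/7 - (10/7)q and ps = 236/11 + (2/11)q; the wedge ps − pb = 2 gives 236/11 + (2/11)q − (3460/7 - (10/7)q) = 2, so q' = 18281/62.
Then pb = 3460/7 − (10/7)·(18281/62) = 2265/31 and ps = 236/11 + (2/11)·(18281/62) = 2327/31.
Government outlay = subsidy × quantity = 2 × 18281/62 = 18281/31.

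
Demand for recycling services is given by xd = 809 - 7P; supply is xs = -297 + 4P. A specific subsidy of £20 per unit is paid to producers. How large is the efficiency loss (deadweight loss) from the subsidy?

Pre-subsidy: 809 - 7P = -297 + 4P gives P* = 1106/11, x* = 1157/11.
With the subsidy, sellers receive Ps = Pb + 20 for each unit, where Pb is the price buyers pay.
Supply in terms of Pb becomes xs = -297 + 4(Pb + 20) = -217 + 4Pb. Setting this equal to demand: 809 - 7Pb = -217 + 4Pb, so Pb = 1026/11.
Sellers receive Ps = 1026/11 + 20 = 1246/11; x' = 809 − 7·(1026/11) = 1717/11.
The subsidy expands output by 1717/11 − 1157/11 = 560/11 past the efficient level; on those units the gap between marginal cost and willingness to pay runs from 0 up to 20.
DWL = ½ × 20 × 560/11 = 5600/11.

Deadweight loss = 5600/11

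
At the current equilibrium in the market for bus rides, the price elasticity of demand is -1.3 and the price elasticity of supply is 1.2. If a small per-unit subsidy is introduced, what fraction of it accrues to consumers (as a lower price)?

Consumer share = 0.48

For a small subsidy around the equilibrium, the benefit split depends on the relative slopes, which at a point are proportional to the elasticities.
Buyer share = εs/(εs + |εd|) = 1.2/(1.2 + 1.3) = 0.48; seller share = |εd|/(εs + |εd|) = 0.52.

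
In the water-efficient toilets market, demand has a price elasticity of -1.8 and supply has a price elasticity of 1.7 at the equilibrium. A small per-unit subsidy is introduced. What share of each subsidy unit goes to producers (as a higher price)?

Producer share = 18/35

For a small subsidy around the equilibrium, the benefit split depends on the relative slopes, which at a point are proportional to the elasticities.
Buyer share = εs/(εs + |εd|) = 1.7/(1.7 + 1.8) = 17/35; seller share = |εd|/(εs + |εd|) = 18/35.
So producers capture 18/35 of the subsidy.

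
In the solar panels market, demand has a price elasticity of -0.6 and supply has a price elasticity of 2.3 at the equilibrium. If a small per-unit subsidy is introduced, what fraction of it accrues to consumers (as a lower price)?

Consumer share = 23/29

For a small subsidy around the equilibrium, the benefit split depends on the relative slopes, which at a point are proportional to the elasticities.
Buyer share = εs/(εs + |εd|) = 2.3/(2.3 + 0.6) = 23/29; seller share = |εd|/(εs + |εd|) = 6/29.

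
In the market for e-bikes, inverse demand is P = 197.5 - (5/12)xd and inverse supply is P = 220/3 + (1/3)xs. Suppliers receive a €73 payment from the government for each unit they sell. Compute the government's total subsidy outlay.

Pre-subsidy: 197.5 - (5/12)x = 220/3 + (1/3)x gives x* = 1490/9 and P* = 3470/27.
With the subsidy, sellers receive Ps = Pb + 73 for each unit, where Pb is the price buyers pay.
On the curves, Pb = 197.5 - (5/12)x and Ps = 220/3 + (1/3)x; the wedge Ps − Pb = 73 gives 220/3 + (1/3)x − (197.5 - (5/12)x) = 73, so x' = 2366/9.
Then Pb = 197.5 − (5/12)·(2366/9) = 2375/27 and Ps = 220/3 + (1/3)·(2366/9) = 4346/27.
Government outlay = subsidy × quantity = 73 × 2366/9 = 172718/9.

Government cost = 172718/9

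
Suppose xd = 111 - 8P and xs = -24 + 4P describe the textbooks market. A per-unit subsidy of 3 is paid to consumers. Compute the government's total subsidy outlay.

Government cost = 87

Pre-subsidy: 111 - 8P = -24 + 4P gives P* = 11.25, x* = 21.
With the rebate, buyers effectively pay Pb = Ps − 3, where Ps is the price sellers receive.
Demand in terms of Ps becomes xd = 111 − 8(Ps − 3) = 135 - 8Ps. Setting this equal to supply: 135 - 8Ps = -24 + 4Ps, so Ps = 13.25.
Buyers pay Pb = 13.25 − 3 = 10.25; x' = -24 + 4·13.25 = 29.
Government outlay = subsidy × quantity = 3 × 29 = 87.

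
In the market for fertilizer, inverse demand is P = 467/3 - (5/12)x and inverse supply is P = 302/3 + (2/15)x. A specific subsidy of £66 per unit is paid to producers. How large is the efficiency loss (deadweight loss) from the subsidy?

Deadweight loss = £3960

Pre-subsidy: 467/3 - (5/12)x = 302/3 + (2/15)x gives x* = 100 and P* = 114.
With the subsidy, sellers receive Ps = Pb + 66 for each unit, where Pb is the price buyers pay.
On the curves, Pb = 467/3 - (5/12)x and Ps = 302/3 + (2/15)x; the wedge Ps − Pb = 66 gives 302/3 + (2/15)x − (467/3 - (5/12)x) = 66, so x' = 220.
Then Pb = 467/3 − (5/12)·220 = 64 and Ps = 302/3 + (2/15)·220 = 130.
The subsidy expands output by 220 − 100 = 120 past the efficient level; on those units the gap between marginal cost and willingness to pay runs from 0 up to 66.
DWL = ½ × 66 × 120 = 3960.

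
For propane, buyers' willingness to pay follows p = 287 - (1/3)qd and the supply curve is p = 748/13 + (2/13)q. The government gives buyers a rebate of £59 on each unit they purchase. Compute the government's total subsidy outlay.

Government cost = 663750/19

Pre-subsidy: 287 - (1/3)q = 748/13 + (2/13)q gives q* = 471 and p* = 130.
With the rebate, buyers effectively pay pb = ps − 59, where ps is the price sellers receive.
On the curves, pb = 287 - (1/3)q and ps = 748/13 + (2/13)q; the wedge ps − pb = 59 gives 748/13 + (2/13)q − (287 - (1/3)q) = 59, so q' = 11250/19.
Then pb = 287 − (1/3)·(11250/19) = 1703/19 and ps = 748/13 + (2/13)·(11250/19) = 2824/19.
Government outlay = subsidy × quantity = 59 × 11250/19 = 663750/19.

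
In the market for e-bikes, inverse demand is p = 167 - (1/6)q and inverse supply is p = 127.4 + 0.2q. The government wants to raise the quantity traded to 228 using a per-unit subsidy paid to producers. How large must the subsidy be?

Required subsidy s = 44 per unit

At q = 228, from the demand curve buyers pay pb = 167 − (1/6)·228 = 129; from the supply curve sellers need ps = 127.4 + 0.2·228 = 173.
The subsidy must fill the gap: s = ps − pb = 173 − 129 = 44.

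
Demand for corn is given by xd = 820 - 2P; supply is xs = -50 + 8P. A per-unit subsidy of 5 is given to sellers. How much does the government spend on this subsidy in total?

Pre-subsidy: 820 - 2P = -50 + 8P gives P* = 87, x* = 646.
With the subsidy, sellers receive Ps = Pb + 5 for each unit, where Pb is the price buyers pay.
Supply in terms of Pb becomes xs = -50 + 8(Pb + 5) = -10 + 8Pb. Setting this equal to demand: 820 - 2Pb = -10 + 8Pb, so Pb = 83.
Sellers receive Ps = 83 + 5 = 88; x' = 820 − 2·83 = 654.
Government outlay = subsidy × quantity = 5 × 654 = 3270.

Government cost = 3270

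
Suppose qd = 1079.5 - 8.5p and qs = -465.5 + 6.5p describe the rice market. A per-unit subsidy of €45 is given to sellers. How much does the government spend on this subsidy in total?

Government cost = €16638.75

Pre-subsidy: 1079.5 - 8.5p = -465.5 + 6.5p gives p* = 103, q* = 204.
With the subsidy, sellers receive ps = pb + 45 for each unit, where pb is the price buyers pay.
Supply in terms of pb becomes qs = -465.5 + 6.5(pb + 45) = -173 + 6.5pb. Setting this equal to demand: 1079.5 - 8.5pb = -173 + 6.5pb, so pb = 83.5.
Sellers receive ps = 83.5 + 45 = 128.5; q' = 1079.5 − 8.5·83.5 = 369.75.
Government outlay = subsidy × quantity = 45 × 369.75 = 16638.75.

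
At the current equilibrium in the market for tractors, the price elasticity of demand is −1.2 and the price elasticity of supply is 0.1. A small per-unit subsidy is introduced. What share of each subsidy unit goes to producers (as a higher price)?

Producer share = 12/13

For a small subsidy around the equilibrium, the benefit split depends on the relative slopes, which at a point are proportional to the elasticities.
Buyer share = εs/(εs + |εd|) = 0.1/(0.1 + 1.2) = 1/13; seller share = |εd|/(εs + |εd|) = 12/13.
So producers capture 12/13 of the subsidy.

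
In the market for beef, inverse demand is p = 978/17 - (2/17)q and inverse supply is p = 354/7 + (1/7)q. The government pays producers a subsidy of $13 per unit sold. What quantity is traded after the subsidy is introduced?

Pre-subsidy: 978/17 - (2/17)q = 354/7 + (1/7)q gives q* = 828/31 and p* = 1686/31.
With the subsidy, sellers receive ps = pb + 13 for each unit, where pb is the price buyers pay.
On the curves, pb = 978/17 - (2/17)q and ps = 354/7 + (1/7)q; the wedge ps − pb = 13 gives 354/7 + (1/7)q − (978/17 - (2/17)q) = 13, so q' = 2375/31.
Then pb = 978/17 − (2/17)·(2375/31) = 1504/31 and ps = 354/7 + (1/7)·(2375/31) = 1907/31.

q' = 2375/31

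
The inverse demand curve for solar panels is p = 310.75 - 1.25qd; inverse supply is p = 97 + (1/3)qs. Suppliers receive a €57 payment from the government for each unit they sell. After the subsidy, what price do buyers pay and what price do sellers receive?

Pre-subsidy: 310.75 - 1.25q = 97 + (1/3)q gives q* = 135 and p* = 142.
With the subsidy, sellers receive ps = pb + 57 for each unit, where pb is the price buyers pay.
On the curves, pb = 310.75 - 1.25q and ps = 97 + (1/3)q; the wedge ps − pb = 57 gives 97 + (1/3)q − (310.75 - 1.25q) = 57, so q' = 171.
Then pb = 310.75 − 1.25·171 = 97 and ps = 97 + (1/3)·171 = 154.

Buyers pay €97; sellers receive €154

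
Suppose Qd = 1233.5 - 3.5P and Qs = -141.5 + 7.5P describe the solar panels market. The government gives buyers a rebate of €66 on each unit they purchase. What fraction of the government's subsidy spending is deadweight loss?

DWL / government spending = 315/3814

Pre-subsidy: 1233.5 - 3.5P = -141.5 + 7.5P gives P* = 125, Q* = 796.
With the rebate, buyers effectively pay Pb = Ps − 66, where Ps is the price sellers receive.
Demand in terms of Ps becomes Qd = 1233.5 − 3.5(Ps − 66) = 1464.5 - 3.5Ps. Setting this equal to supply: 1464.5 - 3.5Ps = -141.5 + 7.5Ps, so Ps = 146.
Buyers pay Pb = 146 − 66 = 80; Q' = -141.5 + 7.5·146 = 953.5.
ΔCS = ½(796 + 953.5)(125 − 80) = 39363.75; ΔPS = ½(796 + 953.5)(146 − 125) = 18369.75.
Government spending = 66 × 953.5 = 62931.
DWL = ½ × 66 × (953.5 − 796) = 5197.5; fraction = 5197.5 / 62931 = 315/3814.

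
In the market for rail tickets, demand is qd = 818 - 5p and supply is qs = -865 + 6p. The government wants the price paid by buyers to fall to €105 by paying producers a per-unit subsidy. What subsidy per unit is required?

Required subsidy s = €88 per unit

At a buyer price of 105, quantity demanded is 818 − 5·105 = 293.
Sellers supply 293 only when they receive ps with -865 + 6·ps = 293, i.e. ps = 193.
s = ps − pb = 193 − 105 = 88.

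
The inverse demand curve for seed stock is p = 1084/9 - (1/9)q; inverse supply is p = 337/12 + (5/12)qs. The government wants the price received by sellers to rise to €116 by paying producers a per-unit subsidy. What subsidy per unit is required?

Required subsidy s = €19 per unit

At a seller price of 116, quantity supplied is -67.4 + 2.4·116 = 211.
Buyers absorb 211 only when they pay pb = 1084/9 − (1/9)·211 = 97.
s = ps − pb = 116 − 97 = 19.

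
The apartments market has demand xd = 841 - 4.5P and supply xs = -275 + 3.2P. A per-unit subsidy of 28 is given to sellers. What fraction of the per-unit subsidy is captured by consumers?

Pre-subsidy: 841 - 4.5P = -275 + 3.2P gives P* = 11160/77, x* = 14537/77.
With the subsidy, sellers receive Ps = Pb + 28 for each unit, where Pb is the price buyers pay.
Supply in terms of Pb becomes xs = -275 + 3.2(Pb + 28) = -185.4 + 3.2Pb. Setting this equal to demand: 841 - 4.5Pb = -185.4 + 3.2Pb, so Pb = 10264/77.
Sellers receive Ps = 10264/77 + 28 = 12420/77; x' = 841 − 4.5·(10264/77) = 18569/77.
Buyers' price falls by P* − Pb = 11160/77 − 10264/77 = 128/11; sellers' price rises by Ps − P* = 12420/77 − 11160/77 = 180/11.
So consumers capture (128/11)/28 = 32/77 of each unit of subsidy.

Consumer share = 32/77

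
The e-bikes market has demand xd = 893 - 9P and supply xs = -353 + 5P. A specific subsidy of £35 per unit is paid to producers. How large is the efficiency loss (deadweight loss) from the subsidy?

Deadweight loss = £1968.75

Pre-subsidy: 893 - 9P = -353 + 5P gives P* = 89, x* = 92.
With the subsidy, sellers receive Ps = Pb + 35 for each unit, where Pb is the price buyers pay.
Supply in terms of Pb becomes xs = -353 + 5(Pb + 35) = -178 + 5Pb. Setting this equal to demand: 893 - 9Pb = -178 + 5Pb, so Pb = 76.5.
Sellers receive Ps = 76.5 + 35 = 111.5; x' = 893 − 9·76.5 = 204.5.
The subsidy expands output by 204.5 − 92 = 112.5 past the efficient level; on those units the gap between marginal cost and willingness to pay runs from 0 up to 35.
DWL = ½ × 35 × 112.5 = 1968.75.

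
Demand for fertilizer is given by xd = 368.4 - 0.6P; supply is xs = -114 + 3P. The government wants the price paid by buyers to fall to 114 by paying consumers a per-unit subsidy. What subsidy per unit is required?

Required subsidy s = 24 per unit

At a buyer price of 114, quantity demanded is 368.4 − 0.6·114 = 300.
Sellers supply 300 only when they receive Ps with -114 + 3·Ps = 300, i.e. Ps = 138.
s = Ps − Pb = 138 − 114 = 24.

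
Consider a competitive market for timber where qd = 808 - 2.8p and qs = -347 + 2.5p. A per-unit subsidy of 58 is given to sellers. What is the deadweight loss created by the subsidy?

Deadweight loss = 117740/53

Pre-subsidy: 808 - 2.8p = -347 + 2.5p gives p* = 11550/53, q* = 10484/53.
With the subsidy, sellers receive ps = pb + 58 for each unit, where pb is the price buyers pay.
Supply in terms of pb becomes qs = -347 + 2.5(pb + 58) = -202 + 2.5pb. Setting this equal to demand: 808 - 2.8pb = -202 + 2.5pb, so pb = 10100/53.
Sellers receive ps = 10100/53 + 58 = 13174/53; q' = 808 − 2.8·(10100/53) = 14544/53.
The subsidy expands output by 14544/53 − 10484/53 = 4060/53 past the efficient level; on those units the gap between marginal cost and willingness to pay runs from 0 up to 58.
DWL = ½ × 58 × 4060/53 = 117740/53.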